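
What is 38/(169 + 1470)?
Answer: 38/1639 ≈ 0.023185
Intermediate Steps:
38/(169 + 1470) = 38/1639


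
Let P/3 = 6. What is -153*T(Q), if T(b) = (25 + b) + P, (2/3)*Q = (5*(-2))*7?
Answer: 9486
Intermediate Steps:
P = 18 (P = 3*6 = 18)
Q = -105 (Q = 3*((5*(-2))*7)/2 = 3*(-10*7)/2 = (3/2)*(-70) = -105)
T(b) = 43 + b (T(b) = (25 + b) + 18 = 43 + b)
-153*T(Q) = -153*(43 - 105) = -153*(-62) = 9486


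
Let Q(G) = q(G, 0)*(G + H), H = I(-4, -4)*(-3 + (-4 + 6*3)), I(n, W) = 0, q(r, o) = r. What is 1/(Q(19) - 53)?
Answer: 1/308 ≈ 0.0032468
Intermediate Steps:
H = 0 (H = 0*(-3 + (-4 + 6*3)) = 0*(-3 + (-4 + 18)) = 0*(-3 + 14) = 0*11 = 0)
Q(G) = G² (Q(G) = G*(G + 0) = G*G = G²)
1/(Q(19) - 53) = 1/(19² - 53) = 1/(361 - 53) = 1/308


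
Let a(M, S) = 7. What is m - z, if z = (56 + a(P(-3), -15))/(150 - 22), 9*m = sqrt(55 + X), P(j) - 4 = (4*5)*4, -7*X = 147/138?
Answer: -63/128 + 29*sqrt(138)/414 ≈ 0.33069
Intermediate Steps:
X = -7/46 (X = -21/138 = -1/7*49/46 = -7/46 ≈ -0.15217)
P(j) = 84 (P(j) = 4 + (4*5)*4 = 4 + 20*4 = 4 + 80 = 84)
m = 29*sqrt(138)/414 (m = sqrt(55 - 7/46)/9 = sqrt(2523/46)/9 = (29*sqrt(138)/46)/9 = 29*sqrt(138)/414 ≈ 0.82288)
z = 63/128 (z = (56 + 7)/(150 - 22) = 63/128 ≈ 0.49219)
m - z = 29*sqrt(138)/414 - 1*63/128 = 29*sqrt(138)/414 - 63/128 = -63/128 + 29*sqrt(138)/414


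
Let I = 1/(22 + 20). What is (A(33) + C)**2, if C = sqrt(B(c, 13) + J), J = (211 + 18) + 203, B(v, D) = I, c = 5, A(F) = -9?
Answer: (378 - sqrt(762090))**2/1764 ≈ 138.89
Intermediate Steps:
I = 1/42 ≈ 0.023810
B(v, D) = 1/42
J = 432 (J = 229 + 203 = 432)
C = sqrt(762090)/42 (C = sqrt(1/42 + 432) = sqrt(18145/42) = sqrt(762090)/42 ≈ 20.785)
(A(33) + C)**2 = (-9 + sqrt(762090)/42)**2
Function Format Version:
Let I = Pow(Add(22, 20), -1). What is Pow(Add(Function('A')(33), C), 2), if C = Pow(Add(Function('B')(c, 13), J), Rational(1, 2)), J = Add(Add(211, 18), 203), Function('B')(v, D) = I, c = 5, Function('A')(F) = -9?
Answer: Mul(Rational(1, 1764), Pow(Add(378, Mul(-1, Pow(762090, Rational(1, 2)))), 2)) ≈ 138.89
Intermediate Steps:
I = Rational(1, 42) (I = Pow(42, -1) = Rational(1, 42) ≈ 0.023810)
Function('B')(v, D) = Rational(1, 42)
J = 432 (J = Add(229, 203) = 432)
C = Mul(Rational(1, 42), Pow(762090, Rational(1, 2))) (C = Pow(Add(Rational(1, 42), 432), Rational(1, 2)) = Pow(Rational(18145, 42), Rational(1, 2)) = Mul(Rational(1, 42), Pow(762090, Rational(1, 2))) ≈ 20.785)
Pow(Add(Function('A')(33), C), 2) = Pow(Add(-9, Mul(Rational(1, 42), Pow(762090, Rational(1, 2)))), 2)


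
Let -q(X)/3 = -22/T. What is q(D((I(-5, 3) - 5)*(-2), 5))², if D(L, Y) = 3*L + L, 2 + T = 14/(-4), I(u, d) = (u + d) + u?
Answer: 144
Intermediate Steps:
I(u, d) = d + 2*u (I(u, d) = (d + u) + u = d + 2*u)
T = -11/2 (T = -2 + 14/(-4) = -2 + 14*(-¼) = -2 - 7/2 = -11/2 ≈ -5.5000)
D(L, Y) = 4*L
q(X) = -12 (q(X) = -(-66)/(-11/2) = -(-66)*(-2)/11 = -3*4 = -12)
q(D((I(-5, 3) - 5)*(-2), 5))² = (-12)² = 144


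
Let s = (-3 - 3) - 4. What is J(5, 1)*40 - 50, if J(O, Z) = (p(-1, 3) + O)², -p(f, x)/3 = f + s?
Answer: 57710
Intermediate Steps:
s = -10 (s = -6 - 4 = -10)
p(f, x) = 30 - 3*f (p(f, x) = -3*(f - 10) = -3*(-10 + f) = 30 - 3*f)
J(O, Z) = (33 + O)² (J(O, Z) = ((30 - 3*(-1)) + O)² = ((30 + 3) + O)² = (33 + O)²)
J(5, 1)*40 - 50 = (33 + 5)²*40 - 50 = 38²*40 - 50 = 1444*40 - 50 = 57760 - 50 = 57710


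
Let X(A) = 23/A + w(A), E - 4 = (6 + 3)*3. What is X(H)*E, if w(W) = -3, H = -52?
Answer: -5549/52 ≈ -106.71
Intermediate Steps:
E = 31 (E = 4 + (6 + 3)*3 = 4 + 9*3 = 4 + 27 = 31)
X(A) = -3 + 23/A (X(A) = 23/A - 3 = -3 + 23/A)
X(H)*E = (-3 + 23/(-52))*31 = (-3 + 23*(-1/52))*31 = (-3 - 23/52)*31 = -179/52*31 = -5549/52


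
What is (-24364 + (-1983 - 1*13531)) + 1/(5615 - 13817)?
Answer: -327079357/8202 ≈ -39878.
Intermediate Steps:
(-24364 + (-1983 - 1*13531)) + 1/(5615 - 13817) = (-24364 + (-1983 - 13531)) + 1/(-8202) = (-24364 - 15514) - 1/8202 = -39878 - 1/8202 = -327079357/8202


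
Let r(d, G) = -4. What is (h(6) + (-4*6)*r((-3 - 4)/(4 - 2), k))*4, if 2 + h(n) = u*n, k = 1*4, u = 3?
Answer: 448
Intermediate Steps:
k = 4
h(n) = -2 + 3*n
(h(6) + (-4*6)*r((-3 - 4)/(4 - 2), k))*4 = ((-2 + 3*6) - 4*6*(-4))*4 = ((-2 + 18) - 24*(-4))*4 = (16 + 96)*4 = 112*4 = 448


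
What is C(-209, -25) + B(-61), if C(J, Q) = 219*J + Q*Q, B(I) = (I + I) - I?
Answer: -45207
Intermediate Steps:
B(I) = I (B(I) = 2*I - I = I)
C(J, Q) = Q² + 219*J (C(J, Q) = 219*J + Q² = Q² + 219*J)
C(-209, -25) + B(-61) = ((-25)² + 219*(-209)) - 61 = (625 - 45771) - 61 = -45146 - 61 = -45207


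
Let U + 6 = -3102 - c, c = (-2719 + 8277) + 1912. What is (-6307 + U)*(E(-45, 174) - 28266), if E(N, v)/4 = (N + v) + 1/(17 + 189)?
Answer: 48261517480/103 ≈ 4.6856e+8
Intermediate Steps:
c = 7470 (c = 5558 + 1912 = 7470)
E(N, v) = 2/103 + 4*N + 4*v (E(N, v) = 4*((N + v) + 1/(17 + 189)) = 4*((N + v) + 1/206) = 4*(1/206 + N + v) = 2/103 + 4*N + 4*v)
U = -10578 (U = -6 + (-3102 - 1*7470) = -6 + (-3102 - 7470) = -6 - 10572 = -10578)
(-6307 + U)*(E(-45, 174) - 28266) = (-6307 - 10578)*((2/103 + 4*(-45) + 4*174) - 28266) = -16885*((2/103 - 180 + 696) - 28266) = -16885*(53150/103 - 28266) = -16885*(-2858248/103) = 48261517480/103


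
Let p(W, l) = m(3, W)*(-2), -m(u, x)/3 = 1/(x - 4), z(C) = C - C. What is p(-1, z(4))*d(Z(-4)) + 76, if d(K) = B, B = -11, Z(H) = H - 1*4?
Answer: 446/5 ≈ 89.200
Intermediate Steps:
z(C) = 0
Z(H) = -4 + H (Z(H) = H - 4 = -4 + H)
d(K) = -11
m(u, x) = -3/(-4 + x) (m(u, x) = -3/(x - 4) = -3/(-4 + x))
p(W, l) = 6/(-4 + W) (p(W, l) = -3/(-4 + W)*(-2) = 6/(-4 + W))
p(-1, z(4))*d(Z(-4)) + 76 = (6/(-4 - 1))*(-11) + 76 = (6/(-5))*(-11) + 76 = (6*(-⅕))*(-11) + 76 = -6/5*(-11) + 76 = 66/5 + 76 = 446/5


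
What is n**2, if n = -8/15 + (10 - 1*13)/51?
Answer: 22801/65025 ≈ 0.35065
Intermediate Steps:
n = -151/255 (n = -8*1/15 + (10 - 13)*(1/51) = -8/15 - 3*1/51 = -8/15 - 1/17 = -151/255 ≈ -0.59216)
n**2 = (-151/255)**2 = 22801/65025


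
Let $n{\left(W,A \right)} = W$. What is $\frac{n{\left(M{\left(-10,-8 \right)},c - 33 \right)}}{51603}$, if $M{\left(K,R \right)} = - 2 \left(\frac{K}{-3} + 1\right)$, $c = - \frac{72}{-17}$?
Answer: $- \frac{26}{154809} \approx -0.00016795$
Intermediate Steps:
$c = \frac{72}{17}$ ($c = \left(-72\right) \left(- \frac{1}{17}\right) = \frac{72}{17} \approx 4.2353$)
$M{\left(K,R \right)} = -2 + \frac{2 K}{3}$ ($M{\left(K,R \right)} = - 2 \left(K \left(- \frac{1}{3}\right) + 1\right) = - 2 \left(- \frac{K}{3} + 1\right) = - 2 \left(1 - \frac{K}{3}\right) = -2 + \frac{2 K}{3}$)
$\frac{n{\left(M{\left(-10,-8 \right)},c - 33 \right)}}{51603} = \frac{-2 + \frac{2}{3} \left(-10\right)}{51603} = \left(-2 - \frac{20}{3}\right) \frac{1}{51603} = \left(- \frac{26}{3}\right) \frac{1}{51603} = - \frac{26}{154809}$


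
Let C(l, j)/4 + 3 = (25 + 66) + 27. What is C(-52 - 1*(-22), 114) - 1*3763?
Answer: -3303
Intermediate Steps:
C(l, j) = 460 (C(l, j) = -12 + 4*((25 + 66) + 27) = -12 + 4*(91 + 27) = -12 + 4*118 = -12 + 472 = 460)
C(-52 - 1*(-22), 114) - 1*3763 = 460 - 1*3763 = 460 - 3763 = -3303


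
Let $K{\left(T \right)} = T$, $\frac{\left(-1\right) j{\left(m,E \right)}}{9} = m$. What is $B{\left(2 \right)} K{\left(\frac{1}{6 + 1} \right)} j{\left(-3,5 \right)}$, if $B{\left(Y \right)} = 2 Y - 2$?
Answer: $\frac{54}{7} \approx 7.7143$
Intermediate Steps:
$j{\left(m,E \right)} = - 9 m$
$B{\left(Y \right)} = -2 + 2 Y$
$B{\left(2 \right)} K{\left(\frac{1}{6 + 1} \right)} j{\left(-3,5 \right)} = \frac{-2 + 2 \cdot 2}{6 + 1} \left(\left(-9\right) \left(-3\right)\right) = \frac{-2 + 4}{7} \cdot 27 = 2 \cdot \frac{1}{7} \cdot 27 = \frac{2}{7} \cdot 27 = \frac{54}{7}$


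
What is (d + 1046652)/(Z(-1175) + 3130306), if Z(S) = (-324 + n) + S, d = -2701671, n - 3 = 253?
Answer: -551673/1043021 ≈ -0.52892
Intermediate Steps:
n = 256 (n = 3 + 253 = 256)
Z(S) = -68 + S (Z(S) = (-324 + 256) + S = -68 + S)
(d + 1046652)/(Z(-1175) + 3130306) = (-2701671 + 1046652)/((-68 - 1175) + 3130306) = -1655019/(-1243 + 3130306) = -1655019/3129063 = -1655019*1/3129063 = -551673/1043021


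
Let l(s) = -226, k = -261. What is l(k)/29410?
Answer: -113/14705 ≈ -0.0076845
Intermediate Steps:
l(k)/29410 = -226/29410 = -226*1/29410 = -113/14705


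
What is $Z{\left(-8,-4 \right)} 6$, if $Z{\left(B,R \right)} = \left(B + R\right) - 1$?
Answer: $-78$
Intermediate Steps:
$Z{\left(B,R \right)} = -1 + B + R$
$Z{\left(-8,-4 \right)} 6 = \left(-1 - 8 - 4\right) 6 = \left(-13\right) 6 = -78$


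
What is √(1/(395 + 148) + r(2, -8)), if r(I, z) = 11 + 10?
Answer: 2*√1548093/543 ≈ 4.5828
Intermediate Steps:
r(I, z) = 21
√(1/(395 + 148) + r(2, -8)) = √(1/(395 + 148) + 21) = √(1/543 + 21) = √(11404/543) = 2*√1548093/543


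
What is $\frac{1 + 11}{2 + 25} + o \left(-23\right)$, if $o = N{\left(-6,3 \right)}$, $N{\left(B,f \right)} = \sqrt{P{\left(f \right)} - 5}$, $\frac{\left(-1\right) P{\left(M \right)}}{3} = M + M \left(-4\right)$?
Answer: $\frac{4}{9} - 23 \sqrt{22} \approx -107.44$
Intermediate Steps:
$P{\left(M \right)} = 9 M$ ($P{\left(M \right)} = - 3 \left(M + M \left(-4\right)\right) = - 3 \left(M - 4 M\right) = - 3 \left(- 3 M\right) = 9 M$)
$N{\left(B,f \right)} = \sqrt{-5 + 9 f}$ ($N{\left(B,f \right)} = \sqrt{9 f - 5} = \sqrt{-5 + 9 f}$)
$o = \sqrt{22}$ ($o = \sqrt{-5 + 9 \cdot 3} = \sqrt{-5 + 27} = \sqrt{22} \approx 4.6904$)
$\frac{1 + 11}{2 + 25} + o \left(-23\right) = \frac{1 + 11}{2 + 25} + \sqrt{22} \left(-23\right) = \frac{12}{27} - 23 \sqrt{22} = 12 \cdot \frac{1}{27} - 23 \sqrt{22} = \frac{4}{9} - 23 \sqrt{22}$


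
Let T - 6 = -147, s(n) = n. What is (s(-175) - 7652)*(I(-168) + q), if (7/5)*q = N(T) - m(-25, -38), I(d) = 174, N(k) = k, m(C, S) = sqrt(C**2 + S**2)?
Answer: -4015251/7 + 39135*sqrt(2069)/7 ≈ -3.1931e+5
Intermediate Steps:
T = -141 (T = 6 - 147 = -141)
q = -705/7 - 5*sqrt(2069)/7 (q = 5*(-141 - sqrt((-25)**2 + (-38)**2))/7 = 5*(-141 - sqrt(625 + 1444))/7 = 5*(-141 - sqrt(2069))/7 = -705/7 - 5*sqrt(2069)/7 ≈ -133.20)
(s(-175) - 7652)*(I(-168) + q) = (-175 - 7652)*(174 + (-705/7 - 5*sqrt(2069)/7)) = -7827*(513/7 - 5*sqrt(2069)/7) = -4015251/7 + 39135*sqrt(2069)/7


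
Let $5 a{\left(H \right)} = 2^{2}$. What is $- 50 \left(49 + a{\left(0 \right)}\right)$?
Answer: $-2490$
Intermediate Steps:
$a{\left(H \right)} = \frac{4}{5}$ ($a{\left(H \right)} = \frac{2^{2}}{5} = \frac{1}{5} \cdot 4 = \frac{4}{5}$)
$- 50 \left(49 + a{\left(0 \right)}\right) = - 50 \left(49 + \frac{4}{5}\right) = \left(-50\right) \frac{249}{5} = -2490$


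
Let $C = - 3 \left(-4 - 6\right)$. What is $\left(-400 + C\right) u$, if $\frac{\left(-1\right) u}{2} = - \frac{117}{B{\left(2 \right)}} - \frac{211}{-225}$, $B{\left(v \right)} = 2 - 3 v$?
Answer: $\frac{1005253}{45} \approx 22339.0$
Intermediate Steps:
$C = 30$ ($C = \left(-3\right) \left(-10\right) = 30$)
$u = - \frac{27169}{450}$ ($u = - 2 \left(- \frac{117}{2 - 6} - \frac{211}{-225}\right) = - 2 \left(- \frac{117}{2 - 6} - - \frac{211}{225}\right) = - 2 \left(- \frac{117}{-4} + \frac{211}{225}\right) = - 2 \left(\left(-117\right) \left(- \frac{1}{4}\right) + \frac{211}{225}\right) = - 2 \left(\frac{117}{4} + \frac{211}{225}\right) = \left(-2\right) \frac{27169}{900} = - \frac{27169}{450} \approx -60.376$)
$\left(-400 + C\right) u = \left(-400 + 30\right) \left(- \frac{27169}{450}\right) = \left(-370\right) \left(- \frac{27169}{450}\right) = \frac{1005253}{45}$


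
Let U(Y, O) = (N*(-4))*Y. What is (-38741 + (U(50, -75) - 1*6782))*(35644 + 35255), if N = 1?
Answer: -3241714977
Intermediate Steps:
U(Y, O) = -4*Y (U(Y, O) = (1*(-4))*Y = -4*Y)
(-38741 + (U(50, -75) - 1*6782))*(35644 + 35255) = (-38741 + (-4*50 - 1*6782))*(35644 + 35255) = (-38741 + (-200 - 6782))*70899 = (-38741 - 6982)*70899 = -45723*70899 = -3241714977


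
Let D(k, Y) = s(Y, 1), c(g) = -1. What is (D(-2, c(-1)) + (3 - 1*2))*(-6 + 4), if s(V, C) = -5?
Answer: 8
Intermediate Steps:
D(k, Y) = -5
(D(-2, c(-1)) + (3 - 1*2))*(-6 + 4) = (-5 + (3 - 1*2))*(-6 + 4) = (-5 + (3 - 2))*(-2) = (-5 + 1)*(-2) = -4*(-2) = 8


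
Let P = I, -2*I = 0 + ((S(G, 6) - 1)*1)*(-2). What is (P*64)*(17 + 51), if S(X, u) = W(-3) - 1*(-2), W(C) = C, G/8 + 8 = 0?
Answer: -8704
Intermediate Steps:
G = -64 (G = -64 + 8*0 = -64 + 0 = -64)
S(X, u) = -1 (S(X, u) = -3 - 1*(-2) = -3 + 2 = -1)
I = -2 (I = -(0 + ((-1 - 1)*1)*(-2))/2 = -(0 - 2*1*(-2))/2 = -(0 - 2*(-2))/2 = -(0 + 4)/2 = -½*4 = -2)
P = -2
(P*64)*(17 + 51) = (-2*64)*(17 + 51) = -128*68 = -8704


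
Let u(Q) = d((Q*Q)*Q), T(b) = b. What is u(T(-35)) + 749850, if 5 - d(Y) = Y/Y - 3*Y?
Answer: 621229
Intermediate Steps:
d(Y) = 4 + 3*Y (d(Y) = 5 - (Y/Y - 3*Y) = 5 - (1 - 3*Y) = 5 + (-1 + 3*Y) = 4 + 3*Y)
u(Q) = 4 + 3*Q³ (u(Q) = 4 + 3*((Q*Q)*Q) = 4 + 3*(Q²*Q) = 4 + 3*Q³)
u(T(-35)) + 749850 = (4 + 3*(-35)³) + 749850 = (4 + 3*(-42875)) + 749850 = (4 - 128625) + 749850 = -128621 + 749850 = 621229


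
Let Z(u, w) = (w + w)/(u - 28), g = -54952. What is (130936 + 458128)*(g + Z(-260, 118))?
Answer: -291336548699/9 ≈ -3.2371e+10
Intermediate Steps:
Z(u, w) = 2*w/(-28 + u) (Z(u, w) = (2*w)/(-28 + u) = 2*w/(-28 + u))
(130936 + 458128)*(g + Z(-260, 118)) = (130936 + 458128)*(-54952 + 2*118/(-28 - 260)) = 589064*(-54952 + 2*118/(-288)) = 589064*(-54952 + 2*118*(-1/288)) = 589064*(-54952 - 59/72) = 589064*(-3956603/72) = -291336548699/9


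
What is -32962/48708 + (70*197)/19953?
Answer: 259121/17997606 ≈ 0.014398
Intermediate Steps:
-32962/48708 + (70*197)/19953 = -32962*1/48708 + 13790*(1/19953) = -16481/24354 + 13790/19953 = 259121/17997606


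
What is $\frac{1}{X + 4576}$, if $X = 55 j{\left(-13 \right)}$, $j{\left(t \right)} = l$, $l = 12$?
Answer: $\frac{1}{5236} \approx 0.00019099$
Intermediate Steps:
$j{\left(t \right)} = 12$
$X = 660$ ($X = 55 \cdot 12 = 660$)
$\frac{1}{X + 4576} = \frac{1}{660 + 4576} = \frac{1}{5236}$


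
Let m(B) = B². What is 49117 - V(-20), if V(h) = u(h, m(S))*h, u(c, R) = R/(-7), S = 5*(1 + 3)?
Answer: 335819/7 ≈ 47974.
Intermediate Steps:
S = 20 (S = 5*4 = 20)
u(c, R) = -R/7 (u(c, R) = R*(-⅐) = -R/7)
V(h) = -400*h/7 (V(h) = (-⅐*20²)*h = (-⅐*400)*h = -400*h/7)
49117 - V(-20) = 49117 - (-400)*(-20)/7 = 49117 - 1*8000/7 = 49117 - 8000/7 = 335819/7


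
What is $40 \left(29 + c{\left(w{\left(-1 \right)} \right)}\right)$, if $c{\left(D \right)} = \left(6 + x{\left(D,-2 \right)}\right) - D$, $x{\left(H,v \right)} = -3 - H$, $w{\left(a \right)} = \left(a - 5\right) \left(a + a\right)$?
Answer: $320$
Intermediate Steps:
$w{\left(a \right)} = 2 a \left(-5 + a\right)$ ($w{\left(a \right)} = \left(a - 5\right) 2 a = \left(-5 + a\right) 2 a = 2 a \left(-5 + a\right)$)
$c{\left(D \right)} = 3 - 2 D$ ($c{\left(D \right)} = \left(6 - \left(3 + D\right)\right) - D = \left(3 - D\right) - D = 3 - 2 D$)
$40 \left(29 + c{\left(w{\left(-1 \right)} \right)}\right) = 40 \left(29 + \left(3 - 2 \cdot 2 \left(-1\right) \left(-5 - 1\right)\right)\right) = 40 \left(29 + \left(3 - 2 \cdot 2 \left(-1\right) \left(-6\right)\right)\right) = 40 \left(29 + \left(3 - 24\right)\right) = 40 \left(29 - 21\right) = 40 \cdot 8 = 320$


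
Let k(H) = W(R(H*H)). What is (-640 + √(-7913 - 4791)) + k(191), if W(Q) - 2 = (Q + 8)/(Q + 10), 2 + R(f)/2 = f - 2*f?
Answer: -23236485/36478 + 4*I*√794 ≈ -637.0 + 112.71*I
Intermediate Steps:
R(f) = -4 - 2*f (R(f) = -4 + 2*(f - 2*f) = -4 + 2*(-f) = -4 - 2*f)
W(Q) = 2 + (8 + Q)/(10 + Q) (W(Q) = 2 + (Q + 8)/(Q + 10) = 2 + (8 + Q)/(10 + Q))
k(H) = (16 - 6*H²)/(6 - 2*H²) (k(H) = (28 + 3*(-4 - 2*H*H))/(10 + (-4 - 2*H*H)) = (28 + 3*(-4 - 2*H²))/(10 + (-4 - 2*H²)) = (28 + (-12 - 6*H²))/(6 - 2*H²) = (16 - 6*H²)/(6 - 2*H²))
(-640 + √(-7913 - 4791)) + k(191) = (-640 + √(-7913 - 4791)) + (-8 + 3*191²)/(-3 + 191²) = (-640 + √(-12704)) + (-8 + 3*36481)/(-3 + 36481) = (-640 + 4*I*√794) + (-8 + 109443)/36478 = (-640 + 4*I*√794) + (1/36478)*109435 = (-640 + 4*I*√794) + 109435/36478 = -23236485/36478 + 4*I*√794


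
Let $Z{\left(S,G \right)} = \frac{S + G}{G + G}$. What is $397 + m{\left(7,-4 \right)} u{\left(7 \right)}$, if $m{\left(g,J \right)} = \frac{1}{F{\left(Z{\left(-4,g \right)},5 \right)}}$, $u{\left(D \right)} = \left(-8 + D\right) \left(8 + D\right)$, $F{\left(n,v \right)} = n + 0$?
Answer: $327$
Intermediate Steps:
$Z{\left(S,G \right)} = \frac{G + S}{2 G}$
$F{\left(n,v \right)} = n$
$m{\left(g,J \right)} = \frac{2 g}{-4 + g}$ ($m{\left(g,J \right)} = \frac{1}{\frac{1}{2} \frac{1}{g} \left(g - 4\right)} = \frac{1}{\frac{1}{2} \frac{1}{g} \left(-4 + g\right)} = \frac{2 g}{-4 + g}$)
$397 + m{\left(7,-4 \right)} u{\left(7 \right)} = 397 + 2 \cdot 7 \frac{1}{-4 + 7} \left(-64 + 7^{2}\right) = 397 + 2 \cdot 7 \cdot \frac{1}{3} \left(-64 + 49\right) = 397 + 2 \cdot 7 \cdot \frac{1}{3} \left(-15\right) = 397 + \frac{14}{3} \left(-15\right) = 397 - 70 = 327$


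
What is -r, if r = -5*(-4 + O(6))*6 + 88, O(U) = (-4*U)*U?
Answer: -4528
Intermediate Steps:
O(U) = -4*U²
r = 4528 (r = -5*(-4 - 4*6²)*6 + 88 = -5*(-4 - 4*36)*6 + 88 = -5*(-4 - 144)*6 + 88 = -5*(-148)*6 + 88 = 740*6 + 88 = 4440 + 88 = 4528)
-r = -1*4528 = -4528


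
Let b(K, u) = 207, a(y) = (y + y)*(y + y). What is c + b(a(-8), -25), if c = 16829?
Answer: 17036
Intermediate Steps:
a(y) = 4*y**2 (a(y) = (2*y)*(2*y) = 4*y**2)
c + b(a(-8), -25) = 16829 + 207 = 17036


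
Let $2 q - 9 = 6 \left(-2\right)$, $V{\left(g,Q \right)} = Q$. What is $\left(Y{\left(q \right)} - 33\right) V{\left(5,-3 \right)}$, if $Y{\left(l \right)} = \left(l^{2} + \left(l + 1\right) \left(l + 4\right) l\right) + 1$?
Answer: $\frac{669}{8} \approx 83.625$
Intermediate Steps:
$q = - \frac{3}{2}$ ($q = \frac{9}{2} + \frac{6 \left(-2\right)}{2} = \frac{9}{2} + \frac{1}{2} \left(-12\right) = \frac{9}{2} - 6 = - \frac{3}{2} \approx -1.5$)
$Y{\left(l \right)} = 1 + l^{2} + l \left(1 + l\right) \left(4 + l\right)$ ($Y{\left(l \right)} = \left(l^{2} + \left(1 + l\right) \left(4 + l\right) l\right) + 1 = \left(l^{2} + l \left(1 + l\right) \left(4 + l\right)\right) + 1 = 1 + l^{2} + l \left(1 + l\right) \left(4 + l\right)$)
$\left(Y{\left(q \right)} - 33\right) V{\left(5,-3 \right)} = \left(\left(1 + \left(- \frac{3}{2}\right)^{3} + 4 \left(- \frac{3}{2}\right) + 6 \left(- \frac{3}{2}\right)^{2}\right) - 33\right) \left(-3\right) = \left(\left(1 - \frac{27}{8} - 6 + 6 \cdot \frac{9}{4}\right) - 33\right) \left(-3\right) = \left(\left(1 - \frac{27}{8} - 6 + \frac{27}{2}\right) - 33\right) \left(-3\right) = \left(\frac{41}{8} - 33\right) \left(-3\right) = \left(- \frac{223}{8}\right) \left(-3\right) = \frac{669}{8}$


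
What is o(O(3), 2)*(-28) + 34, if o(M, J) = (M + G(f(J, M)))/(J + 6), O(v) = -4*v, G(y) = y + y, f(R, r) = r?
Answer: 160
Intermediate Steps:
G(y) = 2*y
o(M, J) = 3*M/(6 + J) (o(M, J) = (M + 2*M)/(J + 6) = (3*M)/(6 + J) = 3*M/(6 + J))
o(O(3), 2)*(-28) + 34 = (3*(-4*3)/(6 + 2))*(-28) + 34 = (3*(-12)/8)*(-28) + 34 = (3*(-12)*(1/8))*(-28) + 34 = -9/2*(-28) + 34 = 126 + 34 = 160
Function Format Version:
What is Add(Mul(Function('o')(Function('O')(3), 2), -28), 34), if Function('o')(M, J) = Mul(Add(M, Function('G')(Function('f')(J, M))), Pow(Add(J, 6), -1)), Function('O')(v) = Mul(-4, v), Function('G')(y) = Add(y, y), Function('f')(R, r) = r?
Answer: 160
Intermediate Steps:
Function('G')(y) = Mul(2, y)
Function('o')(M, J) = Mul(3, M, Pow(Add(6, J), -1)) (Function('o')(M, J) = Mul(Add(M, Mul(2, M)), Pow(Add(J, 6), -1)) = Mul(Mul(3, M), Pow(Add(6, J), -1)) = Mul(3, M, Pow(Add(6, J), -1)))
Add(Mul(Function('o')(Function('O')(3), 2), -28), 34) = Add(Mul(Mul(3, Mul(-4, 3), Pow(Add(6, 2), -1)), -28), 34) = Add(Mul(Mul(3, -12, Pow(8, -1)), -28), 34) = Add(Mul(Mul(3, -12, Rational(1, 8)), -28), 34) = Add(Mul(Rational(-9, 2), -28), 34) = Add(126, 34) = 160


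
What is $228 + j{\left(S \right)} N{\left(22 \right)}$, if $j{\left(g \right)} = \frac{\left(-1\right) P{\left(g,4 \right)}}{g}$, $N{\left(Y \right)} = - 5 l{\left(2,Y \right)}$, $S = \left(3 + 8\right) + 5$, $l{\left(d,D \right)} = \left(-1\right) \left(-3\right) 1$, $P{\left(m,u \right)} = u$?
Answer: $\frac{927}{4} \approx 231.75$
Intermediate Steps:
$l{\left(d,D \right)} = 3$ ($l{\left(d,D \right)} = 3 \cdot 1 = 3$)
$S = 16$ ($S = 11 + 5 = 16$)
$N{\left(Y \right)} = -15$ ($N{\left(Y \right)} = \left(-5\right) 3 = -15$)
$j{\left(g \right)} = - \frac{4}{g}$ ($j{\left(g \right)} = \frac{\left(-1\right) 4}{g} = - \frac{4}{g}$)
$228 + j{\left(S \right)} N{\left(22 \right)} = 228 + - \frac{4}{16} \left(-15\right) = 228 + \left(-4\right) \frac{1}{16} \left(-15\right) = 228 - - \frac{15}{4} = 228 + \frac{15}{4} = \frac{927}{4}$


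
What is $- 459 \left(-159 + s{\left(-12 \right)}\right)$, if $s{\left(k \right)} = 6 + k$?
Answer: $75735$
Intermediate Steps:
$- 459 \left(-159 + s{\left(-12 \right)}\right) = - 459 \left(-159 + \left(6 - 12\right)\right) = - 459 \left(-159 - 6\right) = \left(-459\right) \left(-165\right) = 75735$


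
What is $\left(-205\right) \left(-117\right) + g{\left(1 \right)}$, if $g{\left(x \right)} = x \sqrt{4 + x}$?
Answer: $23985 + \sqrt{5} \approx 23987.0$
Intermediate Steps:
$\left(-205\right) \left(-117\right) + g{\left(1 \right)} = \left(-205\right) \left(-117\right) + 1 \sqrt{4 + 1} = 23985 + 1 \sqrt{5} = 23985 + \sqrt{5}$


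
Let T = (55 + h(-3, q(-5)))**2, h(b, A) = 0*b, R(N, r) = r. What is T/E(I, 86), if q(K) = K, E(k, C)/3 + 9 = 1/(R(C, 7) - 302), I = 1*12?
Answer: -892375/7968 ≈ -111.99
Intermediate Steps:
I = 12
E(k, C) = -7968/295 (E(k, C) = -27 + 3/(7 - 302) = -27 + 3/(-295) = -27 + 3*(-1/295) = -27 - 3/295 = -7968/295)
h(b, A) = 0
T = 3025 (T = (55 + 0)**2 = 55**2 = 3025)
T/E(I, 86) = 3025/(-7968/295) = 3025*(-295/7968) = -892375/7968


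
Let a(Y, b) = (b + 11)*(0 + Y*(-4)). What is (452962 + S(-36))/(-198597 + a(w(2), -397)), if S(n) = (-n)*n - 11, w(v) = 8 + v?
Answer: -451655/183157 ≈ -2.4659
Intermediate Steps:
a(Y, b) = -4*Y*(11 + b) (a(Y, b) = (11 + b)*(0 - 4*Y) = (11 + b)*(-4*Y) = -4*Y*(11 + b))
S(n) = -11 - n² (S(n) = -n² - 11 = -11 - n²)
(452962 + S(-36))/(-198597 + a(w(2), -397)) = (452962 + (-11 - 1*(-36)²))/(-198597 - 4*(8 + 2)*(11 - 397)) = (452962 + (-11 - 1*1296))/(-198597 - 4*10*(-386)) = (452962 + (-11 - 1296))/(-198597 + 15440) = (452962 - 1307)/(-183157) = 451655*(-1/183157) = -451655/183157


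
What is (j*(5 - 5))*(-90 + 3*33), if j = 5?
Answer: 0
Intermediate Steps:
(j*(5 - 5))*(-90 + 3*33) = (5*(5 - 5))*(-90 + 3*33) = (5*0)*(-90 + 99) = 0*9 = 0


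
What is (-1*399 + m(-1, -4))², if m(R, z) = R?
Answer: 160000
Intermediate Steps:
(-1*399 + m(-1, -4))² = (-1*399 - 1)² = (-399 - 1)² = (-400)² = 160000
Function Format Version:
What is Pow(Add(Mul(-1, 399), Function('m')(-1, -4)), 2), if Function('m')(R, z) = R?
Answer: 160000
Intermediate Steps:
Pow(Add(Mul(-1, 399), Function('m')(-1, -4)), 2) = Pow(Add(Mul(-1, 399), -1), 2) = Pow(Add(-399, -1), 2) = Pow(-400, 2) = 160000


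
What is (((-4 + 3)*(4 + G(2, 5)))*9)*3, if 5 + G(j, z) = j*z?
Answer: -243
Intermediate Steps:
G(j, z) = -5 + j*z
(((-4 + 3)*(4 + G(2, 5)))*9)*3 = (((-4 + 3)*(4 + (-5 + 2*5)))*9)*3 = (-(4 + (-5 + 10))*9)*3 = (-(4 + 5)*9)*3 = (-1*9*9)*3 = -9*9*3 = -81*3 = -243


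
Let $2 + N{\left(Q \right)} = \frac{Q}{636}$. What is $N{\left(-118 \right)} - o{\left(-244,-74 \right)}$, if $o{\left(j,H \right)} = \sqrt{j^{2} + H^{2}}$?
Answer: $- \frac{695}{318} - 2 \sqrt{16253} \approx -257.16$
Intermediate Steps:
$o{\left(j,H \right)} = \sqrt{H^{2} + j^{2}}$
$N{\left(Q \right)} = -2 + \frac{Q}{636}$
$N{\left(-118 \right)} - o{\left(-244,-74 \right)} = \left(-2 + \frac{1}{636} \left(-118\right)\right) - \sqrt{\left(-74\right)^{2} + \left(-244\right)^{2}} = \left(-2 - \frac{59}{318}\right) - \sqrt{5476 + 59536} = - \frac{695}{318} - \sqrt{65012} = - \frac{695}{318} - 2 \sqrt{16253}$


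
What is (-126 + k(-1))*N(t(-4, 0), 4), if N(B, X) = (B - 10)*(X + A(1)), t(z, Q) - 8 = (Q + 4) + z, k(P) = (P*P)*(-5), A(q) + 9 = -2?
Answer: -1834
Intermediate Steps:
A(q) = -11 (A(q) = -9 - 2 = -11)
k(P) = -5*P² (k(P) = P²*(-5) = -5*P²)
t(z, Q) = 12 + Q + z (t(z, Q) = 8 + ((Q + 4) + z) = 8 + ((4 + Q) + z) = 8 + (4 + Q + z) = 12 + Q + z)
N(B, X) = (-11 + X)*(-10 + B) (N(B, X) = (B - 10)*(X - 11) = (-10 + B)*(-11 + X) = (-11 + X)*(-10 + B))
(-126 + k(-1))*N(t(-4, 0), 4) = (-126 - 5*(-1)²)*(110 - 11*(12 + 0 - 4) - 10*4 + (12 + 0 - 4)*4) = (-126 - 5*1)*(110 - 11*8 - 40 + 8*4) = (-126 - 5)*(110 - 88 - 40 + 32) = -131*14 = -1834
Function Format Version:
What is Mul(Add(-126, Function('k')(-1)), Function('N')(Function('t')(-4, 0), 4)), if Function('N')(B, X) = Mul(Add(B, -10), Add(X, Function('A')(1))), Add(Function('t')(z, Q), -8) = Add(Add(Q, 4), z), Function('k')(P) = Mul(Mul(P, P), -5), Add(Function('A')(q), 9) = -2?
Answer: -1834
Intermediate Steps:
Function('A')(q) = -11 (Function('A')(q) = Add(-9, -2) = -11)
Function('k')(P) = Mul(-5, Pow(P, 2)) (Function('k')(P) = Mul(Pow(P, 2), -5) = Mul(-5, Pow(P, 2)))
Function('t')(z, Q) = Add(12, Q, z) (Function('t')(z, Q) = Add(8, Add(Add(Q, 4), z)) = Add(8, Add(Add(4, Q), z)) = Add(8, Add(4, Q, z)) = Add(12, Q, z))
Function('N')(B, X) = Mul(Add(-11, X), Add(-10, B)) (Function('N')(B, X) = Mul(Add(B, -10), Add(X, -11)) = Mul(Add(-10, B), Add(-11, X)) = Mul(Add(-11, X), Add(-10, B)))
Mul(Add(-126, Function('k')(-1)), Function('N')(Function('t')(-4, 0), 4)) = Mul(Add(-126, Mul(-5, Pow(-1, 2))), Add(110, Mul(-11, Add(12, 0, -4)), Mul(-10, 4), Mul(Add(12, 0, -4), 4))) = Mul(Add(-126, Mul(-5, 1)), Add(110, Mul(-11, 8), -40, Mul(8, 4))) = Mul(Add(-126, -5), Add(110, -88, -40, 32)) = Mul(-131, 14) = -1834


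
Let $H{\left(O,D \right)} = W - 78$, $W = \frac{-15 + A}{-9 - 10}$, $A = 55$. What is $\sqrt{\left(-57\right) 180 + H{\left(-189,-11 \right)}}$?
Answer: $\frac{i \sqrt{3732778}}{19} \approx 101.69 i$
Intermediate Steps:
$W = - \frac{40}{19}$ ($W = \frac{-15 + 55}{-9 - 10} = \frac{40}{-19} = 40 \left(- \frac{1}{19}\right) = - \frac{40}{19} \approx -2.1053$)
$H{\left(O,D \right)} = - \frac{1522}{19}$ ($H{\left(O,D \right)} = - \frac{40}{19} - 78 = - \frac{1522}{19}$)
$\sqrt{\left(-57\right) 180 + H{\left(-189,-11 \right)}} = \sqrt{\left(-57\right) 180 - \frac{1522}{19}} = \sqrt{-10260 - \frac{1522}{19}} = \sqrt{- \frac{196462}{19}} = \frac{i \sqrt{3732778}}{19}$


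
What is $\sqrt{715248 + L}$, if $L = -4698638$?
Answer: $i \sqrt{3983390} \approx 1995.8 i$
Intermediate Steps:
$\sqrt{715248 + L} = \sqrt{715248 - 4698638} = \sqrt{-3983390} = i \sqrt{3983390}$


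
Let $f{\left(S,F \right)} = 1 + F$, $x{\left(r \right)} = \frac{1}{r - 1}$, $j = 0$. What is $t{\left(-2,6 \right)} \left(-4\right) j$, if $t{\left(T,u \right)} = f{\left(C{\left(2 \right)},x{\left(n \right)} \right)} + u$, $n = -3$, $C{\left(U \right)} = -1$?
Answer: $0$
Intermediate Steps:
$x{\left(r \right)} = \frac{1}{-1 + r}$
$t{\left(T,u \right)} = \frac{3}{4} + u$ ($t{\left(T,u \right)} = \left(1 + \frac{1}{-1 - 3}\right) + u = \left(1 + \frac{1}{-4}\right) + u = \left(1 - \frac{1}{4}\right) + u = \frac{3}{4} + u$)
$t{\left(-2,6 \right)} \left(-4\right) j = \left(\frac{3}{4} + 6\right) \left(-4\right) 0 = \frac{27}{4} \left(-4\right) 0 = \left(-27\right) 0 = 0$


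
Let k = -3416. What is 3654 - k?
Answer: 7070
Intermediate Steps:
3654 - k = 3654 - 1*(-3416) = 3654 + 3416 = 7070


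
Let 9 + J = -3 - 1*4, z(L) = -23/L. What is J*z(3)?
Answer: 368/3 ≈ 122.67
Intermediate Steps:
J = -16 (J = -9 + (-3 - 1*4) = -9 + (-3 - 4) = -9 - 7 = -16)
J*z(3) = -(-368)/3 = -16*(-23/3) = 368/3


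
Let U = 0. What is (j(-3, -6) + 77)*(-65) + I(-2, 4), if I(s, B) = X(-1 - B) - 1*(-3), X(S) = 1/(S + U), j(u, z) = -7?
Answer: -22736/5 ≈ -4547.2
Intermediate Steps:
X(S) = 1/S (X(S) = 1/(S + 0) = 1/S)
I(s, B) = 3 + 1/(-1 - B) (I(s, B) = 1/(-1 - B) - 1*(-3) = 1/(-1 - B) + 3 = 3 + 1/(-1 - B))
(j(-3, -6) + 77)*(-65) + I(-2, 4) = (-7 + 77)*(-65) + (2 + 3*4)/(1 + 4) = 70*(-65) + (2 + 12)/5 = -4550 + (1/5)*14 = -4550 + 14/5 = -22736/5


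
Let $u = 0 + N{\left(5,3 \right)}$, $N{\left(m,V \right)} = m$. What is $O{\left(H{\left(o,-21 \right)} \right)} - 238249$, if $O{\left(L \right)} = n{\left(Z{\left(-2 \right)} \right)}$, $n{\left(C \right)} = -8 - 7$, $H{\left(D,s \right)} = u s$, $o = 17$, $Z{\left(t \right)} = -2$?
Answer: $-238264$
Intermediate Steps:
$u = 5$ ($u = 0 + 5 = 5$)
$H{\left(D,s \right)} = 5 s$
$n{\left(C \right)} = -15$ ($n{\left(C \right)} = -8 - 7 = -15$)
$O{\left(L \right)} = -15$
$O{\left(H{\left(o,-21 \right)} \right)} - 238249 = -15 - 238249 = -238264$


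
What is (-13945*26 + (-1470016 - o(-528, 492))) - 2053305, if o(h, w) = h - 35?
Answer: -3885328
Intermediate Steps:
o(h, w) = -35 + h
(-13945*26 + (-1470016 - o(-528, 492))) - 2053305 = (-13945*26 + (-1470016 - (-35 - 528))) - 2053305 = (-362570 + (-1470016 - 1*(-563))) - 2053305 = (-362570 + (-1470016 + 563)) - 2053305 = (-362570 - 1469453) - 2053305 = -1832023 - 2053305 = -3885328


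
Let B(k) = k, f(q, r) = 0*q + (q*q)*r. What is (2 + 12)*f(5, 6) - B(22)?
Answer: 2078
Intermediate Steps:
f(q, r) = r*q**2 (f(q, r) = 0 + q**2*r = 0 + r*q**2 = r*q**2)
(2 + 12)*f(5, 6) - B(22) = (2 + 12)*(6*5**2) - 1*22 = 14*(6*25) - 22 = 14*150 - 22 = 2100 - 22 = 2078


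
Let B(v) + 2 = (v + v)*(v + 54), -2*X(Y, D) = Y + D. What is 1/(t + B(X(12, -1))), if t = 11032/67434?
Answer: -67434/36099875 ≈ -0.0018680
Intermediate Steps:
X(Y, D) = -D/2 - Y/2 (X(Y, D) = -(Y + D)/2 = -(D + Y)/2 = -D/2 - Y/2)
B(v) = -2 + 2*v*(54 + v) (B(v) = -2 + (v + v)*(v + 54) = -2 + (2*v)*(54 + v) = -2 + 2*v*(54 + v))
t = 5516/33717 (t = 11032*(1/67434) = 5516/33717 ≈ 0.16360)
1/(t + B(X(12, -1))) = 1/(5516/33717 + (-2 + 2*(-½*(-1) - ½*12)² + 108*(-½*(-1) - ½*12))) = 1/(5516/33717 + (-2 + 2*(½ - 6)² + 108*(½ - 6))) = 1/(5516/33717 + (-2 + 2*(-11/2)² + 108*(-11/2))) = 1/(5516/33717 + (-2 + 2*(121/4) - 594)) = 1/(5516/33717 + (-2 + 121/2 - 594)) = 1/(5516/33717 - 1071/2) = 1/(-36099875/67434) = -67434/36099875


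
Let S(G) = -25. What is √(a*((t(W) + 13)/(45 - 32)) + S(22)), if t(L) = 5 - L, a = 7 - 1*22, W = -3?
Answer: 8*I*√130/13 ≈ 7.0165*I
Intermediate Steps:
a = -15 (a = 7 - 22 = -15)
√(a*((t(W) + 13)/(45 - 32)) + S(22)) = √(-15*((5 - 1*(-3)) + 13)/(45 - 32) - 25) = √(-15*((5 + 3) + 13)/13 - 25) = √(-15*(8 + 13)/13 - 25) = √(-315/13 - 25) = √(-640/13) = 8*I*√130/13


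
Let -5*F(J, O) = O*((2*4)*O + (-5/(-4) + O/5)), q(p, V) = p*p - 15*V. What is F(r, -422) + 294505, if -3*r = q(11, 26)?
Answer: 127637/50 ≈ 2552.7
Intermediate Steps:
q(p, V) = p**2 - 15*V
r = 269/3 (r = -(11**2 - 15*26)/3 = -(121 - 390)/3 = -1/3*(-269) = 269/3 ≈ 89.667)
F(J, O) = -O*(5/4 + 41*O/5)/5 (F(J, O) = -O*((2*4)*O + (-5/(-4) + O/5))/5 = -O*(8*O + (-5*(-1/4) + O*(1/5)))/5 = -O*(8*O + (5/4 + O/5))/5 = -O*(5/4 + 41*O/5)/5)
F(r, -422) + 294505 = -1/100*(-422)*(25 + 164*(-422)) + 294505 = -1/100*(-422)*(25 - 69208) + 294505 = -1/100*(-422)*(-69183) + 294505 = -14597613/50 + 294505 = 127637/50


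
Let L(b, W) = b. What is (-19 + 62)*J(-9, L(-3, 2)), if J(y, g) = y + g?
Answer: -516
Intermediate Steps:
J(y, g) = g + y
(-19 + 62)*J(-9, L(-3, 2)) = (-19 + 62)*(-3 - 9) = 43*(-12) = -516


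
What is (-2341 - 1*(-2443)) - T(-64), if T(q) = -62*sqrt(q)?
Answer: 102 + 496*I ≈ 102.0 + 496.0*I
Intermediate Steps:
(-2341 - 1*(-2443)) - T(-64) = (-2341 - 1*(-2443)) - (-62)*sqrt(-64) = (-2341 + 2443) - (-62)*8*I = 102 - (-496)*I = 102 + 496*I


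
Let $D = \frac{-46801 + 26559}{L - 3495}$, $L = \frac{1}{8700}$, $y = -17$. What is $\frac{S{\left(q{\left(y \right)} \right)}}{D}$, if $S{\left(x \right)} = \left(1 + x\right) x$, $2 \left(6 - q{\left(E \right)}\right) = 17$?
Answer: $\frac{30406499}{46961440} \approx 0.64748$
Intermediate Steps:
$L = \frac{1}{8700} \approx 0.00011494$
$q{\left(E \right)} = - \frac{5}{2}$ ($q{\left(E \right)} = 6 - \frac{17}{2} = - \frac{5}{2}$)
$S{\left(x \right)} = x \left(1 + x\right)$
$D = \frac{176105400}{30406499}$ ($D = \frac{-46801 + 26559}{\frac{1}{8700} - 3495} = - \frac{20242}{- \frac{30406499}{8700}} = \left(-20242\right) \left(- \frac{8700}{30406499}\right) = \frac{176105400}{30406499} \approx 5.7917$)
$\frac{S{\left(q{\left(y \right)} \right)}}{D} = \frac{\left(- \frac{5}{2}\right) \left(1 - \frac{5}{2}\right)}{\frac{176105400}{30406499}} = \left(- \frac{5}{2}\right) \left(- \frac{3}{2}\right) \frac{30406499}{176105400} = \frac{15}{4} \cdot \frac{30406499}{176105400} = \frac{30406499}{46961440}$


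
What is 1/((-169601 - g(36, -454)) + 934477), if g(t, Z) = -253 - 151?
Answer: 1/765280 ≈ 1.3067e-6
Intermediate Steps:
g(t, Z) = -404
1/((-169601 - g(36, -454)) + 934477) = 1/((-169601 - 1*(-404)) + 934477) = 1/((-169601 + 404) + 934477) = 1/(-169197 + 934477) = 1/765280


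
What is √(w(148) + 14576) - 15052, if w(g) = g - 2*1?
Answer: -15052 + √14722 ≈ -14931.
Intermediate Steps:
w(g) = -2 + g (w(g) = g - 2 = -2 + g)
√(w(148) + 14576) - 15052 = √((-2 + 148) + 14576) - 15052 = √(146 + 14576) - 15052 = √14722 - 15052 = -15052 + √14722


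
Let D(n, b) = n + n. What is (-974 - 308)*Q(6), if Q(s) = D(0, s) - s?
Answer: 7692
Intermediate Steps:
D(n, b) = 2*n
Q(s) = -s (Q(s) = 2*0 - s = 0 - s = -s)
(-974 - 308)*Q(6) = (-974 - 308)*(-1*6) = -1282*(-6) = 7692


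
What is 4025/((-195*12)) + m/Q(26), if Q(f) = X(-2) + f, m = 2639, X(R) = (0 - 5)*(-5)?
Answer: 397999/7956 ≈ 50.025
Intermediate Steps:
X(R) = 25 (X(R) = -5*(-5) = 25)
Q(f) = 25 + f
4025/((-195*12)) + m/Q(26) = 4025/((-195*12)) + 2639/(25 + 26) = 4025/(-2340) + 2639/51 = 4025*(-1/2340) + 2639*(1/51) = -805/468 + 2639/51 = 397999/7956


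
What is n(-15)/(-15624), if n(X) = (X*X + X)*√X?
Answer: -5*I*√15/372 ≈ -0.052056*I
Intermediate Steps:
n(X) = √X*(X + X²) (n(X) = (X² + X)*√X = (X + X²)*√X = √X*(X + X²))
n(-15)/(-15624) = ((-15)^(3/2)*(1 - 15))/(-15624) = (-15*I*√15*(-14))*(-1/15624) = (210*I*√15)*(-1/15624) = -5*I*√15/372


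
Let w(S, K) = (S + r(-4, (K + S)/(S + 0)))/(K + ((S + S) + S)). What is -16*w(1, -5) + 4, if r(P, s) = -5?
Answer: -28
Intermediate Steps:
w(S, K) = (-5 + S)/(K + 3*S) (w(S, K) = (S - 5)/(K + ((S + S) + S)) = (-5 + S)/(K + (2*S + S)) = (-5 + S)/(K + 3*S))
-16*w(1, -5) + 4 = -16*(-5 + 1)/(-5 + 3*1) + 4 = -16*(-4)/(-5 + 3) + 4 = -16*(-4)/(-2) + 4 = -(-8)*(-4) + 4 = -16*2 + 4 = -32 + 4 = -28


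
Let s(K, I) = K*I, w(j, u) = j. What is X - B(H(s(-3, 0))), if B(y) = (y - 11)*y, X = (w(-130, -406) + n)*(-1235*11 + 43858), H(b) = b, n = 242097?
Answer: 7325066991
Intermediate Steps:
s(K, I) = I*K
X = 7325066991 (X = (-130 + 242097)*(-1235*11 + 43858) = 241967*(-13585 + 43858) = 241967*30273 = 7325066991)
B(y) = y*(-11 + y) (B(y) = (-11 + y)*y = y*(-11 + y))
X - B(H(s(-3, 0))) = 7325066991 - 0*(-3)*(-11 + 0*(-3)) = 7325066991 - 0*(-11 + 0) = 7325066991 - 0*(-11) = 7325066991 - 1*0 = 7325066991 + 0 = 7325066991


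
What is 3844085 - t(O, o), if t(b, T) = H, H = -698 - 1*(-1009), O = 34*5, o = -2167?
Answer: 3843774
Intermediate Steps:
O = 170
H = 311 (H = -698 + 1009 = 311)
t(b, T) = 311
3844085 - t(O, o) = 3844085 - 1*311 = 3844085 - 311 = 3843774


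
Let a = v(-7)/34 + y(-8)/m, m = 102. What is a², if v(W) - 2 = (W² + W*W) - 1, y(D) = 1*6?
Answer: 10201/1156 ≈ 8.8244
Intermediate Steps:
y(D) = 6
v(W) = 1 + 2*W² (v(W) = 2 + ((W² + W*W) - 1) = 2 + ((W² + W²) - 1) = 2 + (2*W² - 1) = 2 + (-1 + 2*W²) = 1 + 2*W²)
a = 101/34 (a = (1 + 2*(-7)²)/34 + 6/102 = (1 + 2*49)*(1/34) + 6*(1/102) = (1 + 98)*(1/34) + 1/17 = 99*(1/34) + 1/17 = 99/34 + 1/17 = 101/34 ≈ 2.9706)
a² = (101/34)² = 10201/1156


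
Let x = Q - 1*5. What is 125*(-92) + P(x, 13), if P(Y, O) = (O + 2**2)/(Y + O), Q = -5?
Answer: -34483/3 ≈ -11494.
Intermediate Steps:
x = -10 (x = -5 - 1*5 = -5 - 5 = -10)
P(Y, O) = (4 + O)/(O + Y) (P(Y, O) = (O + 4)/(O + Y) = (4 + O)/(O + Y))
125*(-92) + P(x, 13) = 125*(-92) + (4 + 13)/(13 - 10) = -11500 + 17/3 = -34483/3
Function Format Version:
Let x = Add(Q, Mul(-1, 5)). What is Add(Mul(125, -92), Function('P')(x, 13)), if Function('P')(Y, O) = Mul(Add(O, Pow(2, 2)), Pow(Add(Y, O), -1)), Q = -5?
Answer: Rational(-34483, 3) ≈ -11494.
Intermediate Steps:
x = -10 (x = Add(-5, Mul(-1, 5)) = Add(-5, -5) = -10)
Function('P')(Y, O) = Mul(Pow(Add(O, Y), -1), Add(4, O)) (Function('P')(Y, O) = Mul(Add(O, 4), Pow(Add(O, Y), -1)) = Mul(Add(4, O), Pow(Add(O, Y), -1)) = Mul(Pow(Add(O, Y), -1), Add(4, O)))
Add(Mul(125, -92), Function('P')(x, 13)) = Add(Mul(125, -92), Mul(Pow(Add(13, -10), -1), Add(4, 13))) = Add(-11500, Mul(Pow(3, -1), 17)) = Add(-11500, Mul(Rational(1, 3), 17)) = Add(-11500, Rational(17, 3)) = Rational(-34483, 3)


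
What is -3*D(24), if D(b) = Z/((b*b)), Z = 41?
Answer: -41/192 ≈ -0.21354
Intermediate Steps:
D(b) = 41/b² (D(b) = 41/((b*b)) = 41/(b²) = 41/b²)
-3*D(24) = -123/24² = -123/576 = -3*41/576 = -41/192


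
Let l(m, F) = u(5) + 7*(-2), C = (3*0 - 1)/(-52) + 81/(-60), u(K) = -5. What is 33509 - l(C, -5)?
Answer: 33528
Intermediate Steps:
C = -173/130 (C = (0 - 1)*(-1/52) + 81*(-1/60) = -1*(-1/52) - 27/20 = 1/52 - 27/20 = -173/130 ≈ -1.3308)
l(m, F) = -19 (l(m, F) = -5 + 7*(-2) = -5 - 14 = -19)
33509 - l(C, -5) = 33509 - 1*(-19) = 33509 + 19 = 33528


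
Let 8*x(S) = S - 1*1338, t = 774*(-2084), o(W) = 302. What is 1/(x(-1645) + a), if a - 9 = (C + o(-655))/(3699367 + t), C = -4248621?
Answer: -16690808/6107354313 ≈ -0.0027329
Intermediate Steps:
t = -1613016
a = 14528840/2086351 (a = 9 + (-4248621 + 302)/(3699367 - 1613016) = 9 - 4248319/2086351 = 14528840/2086351 ≈ 6.9638)
x(S) = -669/4 + S/8 (x(S) = (S - 1*1338)/8 = (S - 1338)/8 = (-1338 + S)/8 = -669/4 + S/8)
1/(x(-1645) + a) = 1/((-669/4 + (⅛)*(-1645)) + 14528840/2086351) = 1/((-669/4 - 1645/8) + 14528840/2086351) = 1/(-2983/8 + 14528840/2086351) = 1/(-6107354313/16690808) = -16690808/6107354313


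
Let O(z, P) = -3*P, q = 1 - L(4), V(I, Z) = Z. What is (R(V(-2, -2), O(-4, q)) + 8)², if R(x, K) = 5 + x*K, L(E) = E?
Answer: 25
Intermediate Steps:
q = -3 (q = 1 - 1*4 = 1 - 4 = -3)
R(x, K) = 5 + K*x
(R(V(-2, -2), O(-4, q)) + 8)² = ((5 - 3*(-3)*(-2)) + 8)² = ((5 + 9*(-2)) + 8)² = ((5 - 18) + 8)² = (-13 + 8)² = (-5)² = 25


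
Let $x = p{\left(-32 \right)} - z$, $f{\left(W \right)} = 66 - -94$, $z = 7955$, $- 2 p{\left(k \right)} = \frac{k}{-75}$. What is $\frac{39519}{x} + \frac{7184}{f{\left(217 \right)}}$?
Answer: $\frac{238252559}{5966410} \approx 39.932$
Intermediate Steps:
$p{\left(k \right)} = \frac{k}{150}$ ($p{\left(k \right)} = - \frac{k \frac{1}{-75}}{2} = - \frac{k \left(- \frac{1}{75}\right)}{2} = - \frac{\left(- \frac{1}{75}\right) k}{2} = \frac{k}{150}$)
$f{\left(W \right)} = 160$ ($f{\left(W \right)} = 66 + 94 = 160$)
$x = - \frac{596641}{75}$ ($x = \frac{1}{150} \left(-32\right) - 7955 = - \frac{16}{75} - 7955 = - \frac{596641}{75} \approx -7955.2$)
$\frac{39519}{x} + \frac{7184}{f{\left(217 \right)}} = \frac{39519}{- \frac{596641}{75}} + \frac{7184}{160} = 39519 \left(- \frac{75}{596641}\right) + 7184 \cdot \frac{1}{160} = - \frac{2963925}{596641} + \frac{449}{10} = \frac{238252559}{5966410}$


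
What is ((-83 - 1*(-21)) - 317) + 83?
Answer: -296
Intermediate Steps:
((-83 - 1*(-21)) - 317) + 83 = ((-83 + 21) - 317) + 83 = (-62 - 317) + 83 = -379 + 83 = -296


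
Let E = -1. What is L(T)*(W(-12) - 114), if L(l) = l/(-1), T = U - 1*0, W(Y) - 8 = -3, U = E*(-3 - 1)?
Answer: 436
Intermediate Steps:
U = 4 (U = -(-3 - 1) = -1*(-4) = 4)
W(Y) = 5 (W(Y) = 8 - 3 = 5)
T = 4 (T = 4 - 1*0 = 4 + 0 = 4)
L(l) = -l (L(l) = l*(-1) = -l)
L(T)*(W(-12) - 114) = (-1*4)*(5 - 114) = -4*(-109) = 436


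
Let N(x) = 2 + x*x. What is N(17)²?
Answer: 84681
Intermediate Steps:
N(x) = 2 + x²
N(17)² = (2 + 17²)² = (2 + 289)² = 291² = 84681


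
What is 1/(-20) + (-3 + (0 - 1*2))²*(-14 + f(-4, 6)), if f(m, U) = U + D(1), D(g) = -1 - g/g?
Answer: -5001/20 ≈ -250.05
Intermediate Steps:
D(g) = -2 (D(g) = -1 - 1*1 = -1 - 1 = -2)
f(m, U) = -2 + U (f(m, U) = U - 2 = -2 + U)
1/(-20) + (-3 + (0 - 1*2))²*(-14 + f(-4, 6)) = 1/(-20) + (-3 + (0 - 1*2))²*(-14 + (-2 + 6)) = -1/20 + (-3 + (0 - 2))²*(-14 + 4) = -1/20 + (-3 - 2)²*(-10) = -1/20 + (-5)²*(-10) = -1/20 + 25*(-10) = -1/20 - 250 = -5001/20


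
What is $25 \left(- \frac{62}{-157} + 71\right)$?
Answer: $\frac{280225}{157} \approx 1784.9$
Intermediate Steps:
$25 \left(- \frac{62}{-157} + 71\right) = 25 \left(\left(-62\right) \left(- \frac{1}{157}\right) + 71\right) = 25 \left(\frac{62}{157} + 71\right) = 25 \cdot \frac{11209}{157} = \frac{280225}{157}$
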